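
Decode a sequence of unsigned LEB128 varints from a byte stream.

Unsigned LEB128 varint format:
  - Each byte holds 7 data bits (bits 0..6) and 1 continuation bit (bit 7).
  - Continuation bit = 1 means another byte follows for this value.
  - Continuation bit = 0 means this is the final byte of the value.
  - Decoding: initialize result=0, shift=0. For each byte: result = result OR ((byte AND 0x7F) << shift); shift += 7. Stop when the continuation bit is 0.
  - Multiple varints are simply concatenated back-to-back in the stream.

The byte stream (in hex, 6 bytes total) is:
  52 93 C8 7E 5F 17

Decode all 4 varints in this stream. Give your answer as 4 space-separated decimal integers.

  byte[0]=0x52 cont=0 payload=0x52=82: acc |= 82<<0 -> acc=82 shift=7 [end]
Varint 1: bytes[0:1] = 52 -> value 82 (1 byte(s))
  byte[1]=0x93 cont=1 payload=0x13=19: acc |= 19<<0 -> acc=19 shift=7
  byte[2]=0xC8 cont=1 payload=0x48=72: acc |= 72<<7 -> acc=9235 shift=14
  byte[3]=0x7E cont=0 payload=0x7E=126: acc |= 126<<14 -> acc=2073619 shift=21 [end]
Varint 2: bytes[1:4] = 93 C8 7E -> value 2073619 (3 byte(s))
  byte[4]=0x5F cont=0 payload=0x5F=95: acc |= 95<<0 -> acc=95 shift=7 [end]
Varint 3: bytes[4:5] = 5F -> value 95 (1 byte(s))
  byte[5]=0x17 cont=0 payload=0x17=23: acc |= 23<<0 -> acc=23 shift=7 [end]
Varint 4: bytes[5:6] = 17 -> value 23 (1 byte(s))

Answer: 82 2073619 95 23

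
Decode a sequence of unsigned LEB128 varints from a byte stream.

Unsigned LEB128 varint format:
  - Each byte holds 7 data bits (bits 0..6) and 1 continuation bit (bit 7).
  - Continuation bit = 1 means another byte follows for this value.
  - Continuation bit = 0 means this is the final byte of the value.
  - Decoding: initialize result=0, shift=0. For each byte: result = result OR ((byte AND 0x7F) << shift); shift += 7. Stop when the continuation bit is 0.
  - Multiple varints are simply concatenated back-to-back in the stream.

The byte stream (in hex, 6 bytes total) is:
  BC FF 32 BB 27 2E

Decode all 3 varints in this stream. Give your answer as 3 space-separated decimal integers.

Answer: 835516 5051 46

Derivation:
  byte[0]=0xBC cont=1 payload=0x3C=60: acc |= 60<<0 -> acc=60 shift=7
  byte[1]=0xFF cont=1 payload=0x7F=127: acc |= 127<<7 -> acc=16316 shift=14
  byte[2]=0x32 cont=0 payload=0x32=50: acc |= 50<<14 -> acc=835516 shift=21 [end]
Varint 1: bytes[0:3] = BC FF 32 -> value 835516 (3 byte(s))
  byte[3]=0xBB cont=1 payload=0x3B=59: acc |= 59<<0 -> acc=59 shift=7
  byte[4]=0x27 cont=0 payload=0x27=39: acc |= 39<<7 -> acc=5051 shift=14 [end]
Varint 2: bytes[3:5] = BB 27 -> value 5051 (2 byte(s))
  byte[5]=0x2E cont=0 payload=0x2E=46: acc |= 46<<0 -> acc=46 shift=7 [end]
Varint 3: bytes[5:6] = 2E -> value 46 (1 byte(s))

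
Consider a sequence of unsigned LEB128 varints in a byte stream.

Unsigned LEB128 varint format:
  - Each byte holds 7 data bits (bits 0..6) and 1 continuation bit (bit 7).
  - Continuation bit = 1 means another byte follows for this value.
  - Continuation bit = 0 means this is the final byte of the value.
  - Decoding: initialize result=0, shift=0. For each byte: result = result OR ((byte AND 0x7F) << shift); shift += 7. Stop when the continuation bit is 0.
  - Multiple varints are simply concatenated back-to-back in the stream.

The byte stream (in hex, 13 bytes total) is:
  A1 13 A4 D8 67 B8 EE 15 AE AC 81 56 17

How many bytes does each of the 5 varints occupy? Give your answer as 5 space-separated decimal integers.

Answer: 2 3 3 4 1

Derivation:
  byte[0]=0xA1 cont=1 payload=0x21=33: acc |= 33<<0 -> acc=33 shift=7
  byte[1]=0x13 cont=0 payload=0x13=19: acc |= 19<<7 -> acc=2465 shift=14 [end]
Varint 1: bytes[0:2] = A1 13 -> value 2465 (2 byte(s))
  byte[2]=0xA4 cont=1 payload=0x24=36: acc |= 36<<0 -> acc=36 shift=7
  byte[3]=0xD8 cont=1 payload=0x58=88: acc |= 88<<7 -> acc=11300 shift=14
  byte[4]=0x67 cont=0 payload=0x67=103: acc |= 103<<14 -> acc=1698852 shift=21 [end]
Varint 2: bytes[2:5] = A4 D8 67 -> value 1698852 (3 byte(s))
  byte[5]=0xB8 cont=1 payload=0x38=56: acc |= 56<<0 -> acc=56 shift=7
  byte[6]=0xEE cont=1 payload=0x6E=110: acc |= 110<<7 -> acc=14136 shift=14
  byte[7]=0x15 cont=0 payload=0x15=21: acc |= 21<<14 -> acc=358200 shift=21 [end]
Varint 3: bytes[5:8] = B8 EE 15 -> value 358200 (3 byte(s))
  byte[8]=0xAE cont=1 payload=0x2E=46: acc |= 46<<0 -> acc=46 shift=7
  byte[9]=0xAC cont=1 payload=0x2C=44: acc |= 44<<7 -> acc=5678 shift=14
  byte[10]=0x81 cont=1 payload=0x01=1: acc |= 1<<14 -> acc=22062 shift=21
  byte[11]=0x56 cont=0 payload=0x56=86: acc |= 86<<21 -> acc=180377134 shift=28 [end]
Varint 4: bytes[8:12] = AE AC 81 56 -> value 180377134 (4 byte(s))
  byte[12]=0x17 cont=0 payload=0x17=23: acc |= 23<<0 -> acc=23 shift=7 [end]
Varint 5: bytes[12:13] = 17 -> value 23 (1 byte(s))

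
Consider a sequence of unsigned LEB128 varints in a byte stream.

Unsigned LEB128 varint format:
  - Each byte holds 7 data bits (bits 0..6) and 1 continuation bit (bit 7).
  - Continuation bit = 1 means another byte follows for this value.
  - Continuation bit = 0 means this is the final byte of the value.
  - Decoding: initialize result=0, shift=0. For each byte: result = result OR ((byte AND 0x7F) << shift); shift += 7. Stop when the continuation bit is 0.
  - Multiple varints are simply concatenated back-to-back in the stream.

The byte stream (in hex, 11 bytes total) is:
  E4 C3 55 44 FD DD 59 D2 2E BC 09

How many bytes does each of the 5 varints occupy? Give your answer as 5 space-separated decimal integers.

Answer: 3 1 3 2 2

Derivation:
  byte[0]=0xE4 cont=1 payload=0x64=100: acc |= 100<<0 -> acc=100 shift=7
  byte[1]=0xC3 cont=1 payload=0x43=67: acc |= 67<<7 -> acc=8676 shift=14
  byte[2]=0x55 cont=0 payload=0x55=85: acc |= 85<<14 -> acc=1401316 shift=21 [end]
Varint 1: bytes[0:3] = E4 C3 55 -> value 1401316 (3 byte(s))
  byte[3]=0x44 cont=0 payload=0x44=68: acc |= 68<<0 -> acc=68 shift=7 [end]
Varint 2: bytes[3:4] = 44 -> value 68 (1 byte(s))
  byte[4]=0xFD cont=1 payload=0x7D=125: acc |= 125<<0 -> acc=125 shift=7
  byte[5]=0xDD cont=1 payload=0x5D=93: acc |= 93<<7 -> acc=12029 shift=14
  byte[6]=0x59 cont=0 payload=0x59=89: acc |= 89<<14 -> acc=1470205 shift=21 [end]
Varint 3: bytes[4:7] = FD DD 59 -> value 1470205 (3 byte(s))
  byte[7]=0xD2 cont=1 payload=0x52=82: acc |= 82<<0 -> acc=82 shift=7
  byte[8]=0x2E cont=0 payload=0x2E=46: acc |= 46<<7 -> acc=5970 shift=14 [end]
Varint 4: bytes[7:9] = D2 2E -> value 5970 (2 byte(s))
  byte[9]=0xBC cont=1 payload=0x3C=60: acc |= 60<<0 -> acc=60 shift=7
  byte[10]=0x09 cont=0 payload=0x09=9: acc |= 9<<7 -> acc=1212 shift=14 [end]
Varint 5: bytes[9:11] = BC 09 -> value 1212 (2 byte(s))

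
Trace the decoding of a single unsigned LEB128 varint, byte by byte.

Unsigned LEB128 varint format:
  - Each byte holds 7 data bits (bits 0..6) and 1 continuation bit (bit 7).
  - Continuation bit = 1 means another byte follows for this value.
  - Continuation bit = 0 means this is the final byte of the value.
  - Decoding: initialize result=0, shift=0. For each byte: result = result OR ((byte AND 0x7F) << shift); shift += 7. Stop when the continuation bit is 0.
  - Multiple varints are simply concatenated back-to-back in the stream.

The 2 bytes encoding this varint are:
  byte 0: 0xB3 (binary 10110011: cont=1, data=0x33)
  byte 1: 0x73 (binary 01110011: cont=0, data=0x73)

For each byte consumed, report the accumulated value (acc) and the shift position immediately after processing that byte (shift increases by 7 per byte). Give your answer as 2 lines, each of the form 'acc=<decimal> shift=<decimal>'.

Answer: acc=51 shift=7
acc=14771 shift=14

Derivation:
byte 0=0xB3: payload=0x33=51, contrib = 51<<0 = 51; acc -> 51, shift -> 7
byte 1=0x73: payload=0x73=115, contrib = 115<<7 = 14720; acc -> 14771, shift -> 14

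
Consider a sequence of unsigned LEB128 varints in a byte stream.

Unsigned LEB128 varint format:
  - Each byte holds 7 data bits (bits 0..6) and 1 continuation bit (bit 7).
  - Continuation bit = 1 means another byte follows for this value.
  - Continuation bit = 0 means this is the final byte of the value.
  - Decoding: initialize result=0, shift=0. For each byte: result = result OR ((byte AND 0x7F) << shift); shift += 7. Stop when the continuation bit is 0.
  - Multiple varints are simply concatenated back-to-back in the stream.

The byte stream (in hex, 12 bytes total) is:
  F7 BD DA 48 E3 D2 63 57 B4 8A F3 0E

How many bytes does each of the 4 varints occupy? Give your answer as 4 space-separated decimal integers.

Answer: 4 3 1 4

Derivation:
  byte[0]=0xF7 cont=1 payload=0x77=119: acc |= 119<<0 -> acc=119 shift=7
  byte[1]=0xBD cont=1 payload=0x3D=61: acc |= 61<<7 -> acc=7927 shift=14
  byte[2]=0xDA cont=1 payload=0x5A=90: acc |= 90<<14 -> acc=1482487 shift=21
  byte[3]=0x48 cont=0 payload=0x48=72: acc |= 72<<21 -> acc=152477431 shift=28 [end]
Varint 1: bytes[0:4] = F7 BD DA 48 -> value 152477431 (4 byte(s))
  byte[4]=0xE3 cont=1 payload=0x63=99: acc |= 99<<0 -> acc=99 shift=7
  byte[5]=0xD2 cont=1 payload=0x52=82: acc |= 82<<7 -> acc=10595 shift=14
  byte[6]=0x63 cont=0 payload=0x63=99: acc |= 99<<14 -> acc=1632611 shift=21 [end]
Varint 2: bytes[4:7] = E3 D2 63 -> value 1632611 (3 byte(s))
  byte[7]=0x57 cont=0 payload=0x57=87: acc |= 87<<0 -> acc=87 shift=7 [end]
Varint 3: bytes[7:8] = 57 -> value 87 (1 byte(s))
  byte[8]=0xB4 cont=1 payload=0x34=52: acc |= 52<<0 -> acc=52 shift=7
  byte[9]=0x8A cont=1 payload=0x0A=10: acc |= 10<<7 -> acc=1332 shift=14
  byte[10]=0xF3 cont=1 payload=0x73=115: acc |= 115<<14 -> acc=1885492 shift=21
  byte[11]=0x0E cont=0 payload=0x0E=14: acc |= 14<<21 -> acc=31245620 shift=28 [end]
Varint 4: bytes[8:12] = B4 8A F3 0E -> value 31245620 (4 byte(s))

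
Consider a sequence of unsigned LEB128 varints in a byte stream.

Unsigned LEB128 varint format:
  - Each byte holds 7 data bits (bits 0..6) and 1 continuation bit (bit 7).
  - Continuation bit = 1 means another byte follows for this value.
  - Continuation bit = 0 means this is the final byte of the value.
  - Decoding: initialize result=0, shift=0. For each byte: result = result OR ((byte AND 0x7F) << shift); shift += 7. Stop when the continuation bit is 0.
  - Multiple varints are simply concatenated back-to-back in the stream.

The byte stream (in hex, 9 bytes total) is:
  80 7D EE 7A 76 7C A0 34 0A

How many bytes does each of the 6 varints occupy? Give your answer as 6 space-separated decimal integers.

  byte[0]=0x80 cont=1 payload=0x00=0: acc |= 0<<0 -> acc=0 shift=7
  byte[1]=0x7D cont=0 payload=0x7D=125: acc |= 125<<7 -> acc=16000 shift=14 [end]
Varint 1: bytes[0:2] = 80 7D -> value 16000 (2 byte(s))
  byte[2]=0xEE cont=1 payload=0x6E=110: acc |= 110<<0 -> acc=110 shift=7
  byte[3]=0x7A cont=0 payload=0x7A=122: acc |= 122<<7 -> acc=15726 shift=14 [end]
Varint 2: bytes[2:4] = EE 7A -> value 15726 (2 byte(s))
  byte[4]=0x76 cont=0 payload=0x76=118: acc |= 118<<0 -> acc=118 shift=7 [end]
Varint 3: bytes[4:5] = 76 -> value 118 (1 byte(s))
  byte[5]=0x7C cont=0 payload=0x7C=124: acc |= 124<<0 -> acc=124 shift=7 [end]
Varint 4: bytes[5:6] = 7C -> value 124 (1 byte(s))
  byte[6]=0xA0 cont=1 payload=0x20=32: acc |= 32<<0 -> acc=32 shift=7
  byte[7]=0x34 cont=0 payload=0x34=52: acc |= 52<<7 -> acc=6688 shift=14 [end]
Varint 5: bytes[6:8] = A0 34 -> value 6688 (2 byte(s))
  byte[8]=0x0A cont=0 payload=0x0A=10: acc |= 10<<0 -> acc=10 shift=7 [end]
Varint 6: bytes[8:9] = 0A -> value 10 (1 byte(s))

Answer: 2 2 1 1 2 1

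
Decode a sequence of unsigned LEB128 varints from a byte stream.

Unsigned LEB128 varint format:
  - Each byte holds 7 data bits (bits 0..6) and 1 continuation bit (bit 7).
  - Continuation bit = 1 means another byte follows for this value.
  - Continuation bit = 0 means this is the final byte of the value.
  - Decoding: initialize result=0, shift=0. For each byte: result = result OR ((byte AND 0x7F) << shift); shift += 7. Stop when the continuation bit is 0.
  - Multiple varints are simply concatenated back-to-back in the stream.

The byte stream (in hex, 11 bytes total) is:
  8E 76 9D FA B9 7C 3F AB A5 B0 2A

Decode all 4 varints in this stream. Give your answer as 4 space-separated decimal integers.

Answer: 15118 260996381 63 88871595

Derivation:
  byte[0]=0x8E cont=1 payload=0x0E=14: acc |= 14<<0 -> acc=14 shift=7
  byte[1]=0x76 cont=0 payload=0x76=118: acc |= 118<<7 -> acc=15118 shift=14 [end]
Varint 1: bytes[0:2] = 8E 76 -> value 15118 (2 byte(s))
  byte[2]=0x9D cont=1 payload=0x1D=29: acc |= 29<<0 -> acc=29 shift=7
  byte[3]=0xFA cont=1 payload=0x7A=122: acc |= 122<<7 -> acc=15645 shift=14
  byte[4]=0xB9 cont=1 payload=0x39=57: acc |= 57<<14 -> acc=949533 shift=21
  byte[5]=0x7C cont=0 payload=0x7C=124: acc |= 124<<21 -> acc=260996381 shift=28 [end]
Varint 2: bytes[2:6] = 9D FA B9 7C -> value 260996381 (4 byte(s))
  byte[6]=0x3F cont=0 payload=0x3F=63: acc |= 63<<0 -> acc=63 shift=7 [end]
Varint 3: bytes[6:7] = 3F -> value 63 (1 byte(s))
  byte[7]=0xAB cont=1 payload=0x2B=43: acc |= 43<<0 -> acc=43 shift=7
  byte[8]=0xA5 cont=1 payload=0x25=37: acc |= 37<<7 -> acc=4779 shift=14
  byte[9]=0xB0 cont=1 payload=0x30=48: acc |= 48<<14 -> acc=791211 shift=21
  byte[10]=0x2A cont=0 payload=0x2A=42: acc |= 42<<21 -> acc=88871595 shift=28 [end]
Varint 4: bytes[7:11] = AB A5 B0 2A -> value 88871595 (4 byte(s))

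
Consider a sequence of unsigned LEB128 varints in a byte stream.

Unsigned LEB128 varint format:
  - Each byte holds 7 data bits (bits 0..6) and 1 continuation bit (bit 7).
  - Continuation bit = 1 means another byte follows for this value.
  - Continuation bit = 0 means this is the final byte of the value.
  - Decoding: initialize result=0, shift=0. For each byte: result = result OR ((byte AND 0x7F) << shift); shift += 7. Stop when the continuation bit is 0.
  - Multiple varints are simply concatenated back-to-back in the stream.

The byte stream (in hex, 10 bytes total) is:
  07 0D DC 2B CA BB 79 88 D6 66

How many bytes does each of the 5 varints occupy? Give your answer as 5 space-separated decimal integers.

Answer: 1 1 2 3 3

Derivation:
  byte[0]=0x07 cont=0 payload=0x07=7: acc |= 7<<0 -> acc=7 shift=7 [end]
Varint 1: bytes[0:1] = 07 -> value 7 (1 byte(s))
  byte[1]=0x0D cont=0 payload=0x0D=13: acc |= 13<<0 -> acc=13 shift=7 [end]
Varint 2: bytes[1:2] = 0D -> value 13 (1 byte(s))
  byte[2]=0xDC cont=1 payload=0x5C=92: acc |= 92<<0 -> acc=92 shift=7
  byte[3]=0x2B cont=0 payload=0x2B=43: acc |= 43<<7 -> acc=5596 shift=14 [end]
Varint 3: bytes[2:4] = DC 2B -> value 5596 (2 byte(s))
  byte[4]=0xCA cont=1 payload=0x4A=74: acc |= 74<<0 -> acc=74 shift=7
  byte[5]=0xBB cont=1 payload=0x3B=59: acc |= 59<<7 -> acc=7626 shift=14
  byte[6]=0x79 cont=0 payload=0x79=121: acc |= 121<<14 -> acc=1990090 shift=21 [end]
Varint 4: bytes[4:7] = CA BB 79 -> value 1990090 (3 byte(s))
  byte[7]=0x88 cont=1 payload=0x08=8: acc |= 8<<0 -> acc=8 shift=7
  byte[8]=0xD6 cont=1 payload=0x56=86: acc |= 86<<7 -> acc=11016 shift=14
  byte[9]=0x66 cont=0 payload=0x66=102: acc |= 102<<14 -> acc=1682184 shift=21 [end]
Varint 5: bytes[7:10] = 88 D6 66 -> value 1682184 (3 byte(s))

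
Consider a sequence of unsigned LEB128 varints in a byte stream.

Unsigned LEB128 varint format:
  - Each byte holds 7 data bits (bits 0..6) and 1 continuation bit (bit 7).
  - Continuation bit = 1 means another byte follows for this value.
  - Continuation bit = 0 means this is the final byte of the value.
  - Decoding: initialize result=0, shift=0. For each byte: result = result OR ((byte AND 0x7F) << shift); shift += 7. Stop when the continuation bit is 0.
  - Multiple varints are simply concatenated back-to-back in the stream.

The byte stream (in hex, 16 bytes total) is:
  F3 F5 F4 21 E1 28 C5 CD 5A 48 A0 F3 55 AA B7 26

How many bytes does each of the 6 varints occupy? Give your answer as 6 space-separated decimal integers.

Answer: 4 2 3 1 3 3

Derivation:
  byte[0]=0xF3 cont=1 payload=0x73=115: acc |= 115<<0 -> acc=115 shift=7
  byte[1]=0xF5 cont=1 payload=0x75=117: acc |= 117<<7 -> acc=15091 shift=14
  byte[2]=0xF4 cont=1 payload=0x74=116: acc |= 116<<14 -> acc=1915635 shift=21
  byte[3]=0x21 cont=0 payload=0x21=33: acc |= 33<<21 -> acc=71121651 shift=28 [end]
Varint 1: bytes[0:4] = F3 F5 F4 21 -> value 71121651 (4 byte(s))
  byte[4]=0xE1 cont=1 payload=0x61=97: acc |= 97<<0 -> acc=97 shift=7
  byte[5]=0x28 cont=0 payload=0x28=40: acc |= 40<<7 -> acc=5217 shift=14 [end]
Varint 2: bytes[4:6] = E1 28 -> value 5217 (2 byte(s))
  byte[6]=0xC5 cont=1 payload=0x45=69: acc |= 69<<0 -> acc=69 shift=7
  byte[7]=0xCD cont=1 payload=0x4D=77: acc |= 77<<7 -> acc=9925 shift=14
  byte[8]=0x5A cont=0 payload=0x5A=90: acc |= 90<<14 -> acc=1484485 shift=21 [end]
Varint 3: bytes[6:9] = C5 CD 5A -> value 1484485 (3 byte(s))
  byte[9]=0x48 cont=0 payload=0x48=72: acc |= 72<<0 -> acc=72 shift=7 [end]
Varint 4: bytes[9:10] = 48 -> value 72 (1 byte(s))
  byte[10]=0xA0 cont=1 payload=0x20=32: acc |= 32<<0 -> acc=32 shift=7
  byte[11]=0xF3 cont=1 payload=0x73=115: acc |= 115<<7 -> acc=14752 shift=14
  byte[12]=0x55 cont=0 payload=0x55=85: acc |= 85<<14 -> acc=1407392 shift=21 [end]
Varint 5: bytes[10:13] = A0 F3 55 -> value 1407392 (3 byte(s))
  byte[13]=0xAA cont=1 payload=0x2A=42: acc |= 42<<0 -> acc=42 shift=7
  byte[14]=0xB7 cont=1 payload=0x37=55: acc |= 55<<7 -> acc=7082 shift=14
  byte[15]=0x26 cont=0 payload=0x26=38: acc |= 38<<14 -> acc=629674 shift=21 [end]
Varint 6: bytes[13:16] = AA B7 26 -> value 629674 (3 byte(s))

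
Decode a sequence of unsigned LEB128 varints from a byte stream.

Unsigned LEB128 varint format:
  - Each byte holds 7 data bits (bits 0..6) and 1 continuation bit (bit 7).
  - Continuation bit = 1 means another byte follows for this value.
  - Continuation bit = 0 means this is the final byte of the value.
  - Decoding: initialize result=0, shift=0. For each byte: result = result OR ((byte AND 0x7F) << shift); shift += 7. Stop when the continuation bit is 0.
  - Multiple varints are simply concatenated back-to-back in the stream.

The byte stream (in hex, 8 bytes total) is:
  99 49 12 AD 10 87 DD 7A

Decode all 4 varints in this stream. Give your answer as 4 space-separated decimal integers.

Answer: 9369 18 2093 2010759

Derivation:
  byte[0]=0x99 cont=1 payload=0x19=25: acc |= 25<<0 -> acc=25 shift=7
  byte[1]=0x49 cont=0 payload=0x49=73: acc |= 73<<7 -> acc=9369 shift=14 [end]
Varint 1: bytes[0:2] = 99 49 -> value 9369 (2 byte(s))
  byte[2]=0x12 cont=0 payload=0x12=18: acc |= 18<<0 -> acc=18 shift=7 [end]
Varint 2: bytes[2:3] = 12 -> value 18 (1 byte(s))
  byte[3]=0xAD cont=1 payload=0x2D=45: acc |= 45<<0 -> acc=45 shift=7
  byte[4]=0x10 cont=0 payload=0x10=16: acc |= 16<<7 -> acc=2093 shift=14 [end]
Varint 3: bytes[3:5] = AD 10 -> value 2093 (2 byte(s))
  byte[5]=0x87 cont=1 payload=0x07=7: acc |= 7<<0 -> acc=7 shift=7
  byte[6]=0xDD cont=1 payload=0x5D=93: acc |= 93<<7 -> acc=11911 shift=14
  byte[7]=0x7A cont=0 payload=0x7A=122: acc |= 122<<14 -> acc=2010759 shift=21 [end]
Varint 4: bytes[5:8] = 87 DD 7A -> value 2010759 (3 byte(s))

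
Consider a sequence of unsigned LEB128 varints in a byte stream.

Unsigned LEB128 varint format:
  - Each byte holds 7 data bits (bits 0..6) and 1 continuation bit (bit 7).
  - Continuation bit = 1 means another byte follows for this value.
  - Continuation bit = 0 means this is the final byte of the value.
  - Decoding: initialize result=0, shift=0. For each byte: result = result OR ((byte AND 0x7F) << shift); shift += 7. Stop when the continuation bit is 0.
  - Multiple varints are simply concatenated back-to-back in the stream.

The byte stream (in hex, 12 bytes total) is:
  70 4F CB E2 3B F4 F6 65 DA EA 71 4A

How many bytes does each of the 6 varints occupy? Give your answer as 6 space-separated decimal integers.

  byte[0]=0x70 cont=0 payload=0x70=112: acc |= 112<<0 -> acc=112 shift=7 [end]
Varint 1: bytes[0:1] = 70 -> value 112 (1 byte(s))
  byte[1]=0x4F cont=0 payload=0x4F=79: acc |= 79<<0 -> acc=79 shift=7 [end]
Varint 2: bytes[1:2] = 4F -> value 79 (1 byte(s))
  byte[2]=0xCB cont=1 payload=0x4B=75: acc |= 75<<0 -> acc=75 shift=7
  byte[3]=0xE2 cont=1 payload=0x62=98: acc |= 98<<7 -> acc=12619 shift=14
  byte[4]=0x3B cont=0 payload=0x3B=59: acc |= 59<<14 -> acc=979275 shift=21 [end]
Varint 3: bytes[2:5] = CB E2 3B -> value 979275 (3 byte(s))
  byte[5]=0xF4 cont=1 payload=0x74=116: acc |= 116<<0 -> acc=116 shift=7
  byte[6]=0xF6 cont=1 payload=0x76=118: acc |= 118<<7 -> acc=15220 shift=14
  byte[7]=0x65 cont=0 payload=0x65=101: acc |= 101<<14 -> acc=1670004 shift=21 [end]
Varint 4: bytes[5:8] = F4 F6 65 -> value 1670004 (3 byte(s))
  byte[8]=0xDA cont=1 payload=0x5A=90: acc |= 90<<0 -> acc=90 shift=7
  byte[9]=0xEA cont=1 payload=0x6A=106: acc |= 106<<7 -> acc=13658 shift=14
  byte[10]=0x71 cont=0 payload=0x71=113: acc |= 113<<14 -> acc=1865050 shift=21 [end]
Varint 5: bytes[8:11] = DA EA 71 -> value 1865050 (3 byte(s))
  byte[11]=0x4A cont=0 payload=0x4A=74: acc |= 74<<0 -> acc=74 shift=7 [end]
Varint 6: bytes[11:12] = 4A -> value 74 (1 byte(s))

Answer: 1 1 3 3 3 1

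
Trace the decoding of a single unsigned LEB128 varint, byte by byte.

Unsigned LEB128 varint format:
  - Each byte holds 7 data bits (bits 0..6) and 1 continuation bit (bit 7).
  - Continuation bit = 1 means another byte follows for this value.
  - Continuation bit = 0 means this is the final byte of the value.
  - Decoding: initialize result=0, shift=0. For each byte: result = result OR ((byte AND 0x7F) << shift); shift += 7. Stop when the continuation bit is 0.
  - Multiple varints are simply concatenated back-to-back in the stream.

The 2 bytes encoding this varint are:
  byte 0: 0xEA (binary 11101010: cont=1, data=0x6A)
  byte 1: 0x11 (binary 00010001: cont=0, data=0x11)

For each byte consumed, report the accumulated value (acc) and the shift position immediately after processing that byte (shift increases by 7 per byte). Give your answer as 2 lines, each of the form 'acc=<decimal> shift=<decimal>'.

Answer: acc=106 shift=7
acc=2282 shift=14

Derivation:
byte 0=0xEA: payload=0x6A=106, contrib = 106<<0 = 106; acc -> 106, shift -> 7
byte 1=0x11: payload=0x11=17, contrib = 17<<7 = 2176; acc -> 2282, shift -> 14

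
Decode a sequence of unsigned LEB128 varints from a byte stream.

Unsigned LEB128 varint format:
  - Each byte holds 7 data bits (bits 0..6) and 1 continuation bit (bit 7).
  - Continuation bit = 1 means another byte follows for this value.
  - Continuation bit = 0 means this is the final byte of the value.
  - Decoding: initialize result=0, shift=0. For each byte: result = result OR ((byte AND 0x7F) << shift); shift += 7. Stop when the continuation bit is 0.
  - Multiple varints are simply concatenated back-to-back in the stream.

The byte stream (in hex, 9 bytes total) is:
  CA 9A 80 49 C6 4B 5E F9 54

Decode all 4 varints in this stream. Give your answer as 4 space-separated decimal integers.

  byte[0]=0xCA cont=1 payload=0x4A=74: acc |= 74<<0 -> acc=74 shift=7
  byte[1]=0x9A cont=1 payload=0x1A=26: acc |= 26<<7 -> acc=3402 shift=14
  byte[2]=0x80 cont=1 payload=0x00=0: acc |= 0<<14 -> acc=3402 shift=21
  byte[3]=0x49 cont=0 payload=0x49=73: acc |= 73<<21 -> acc=153095498 shift=28 [end]
Varint 1: bytes[0:4] = CA 9A 80 49 -> value 153095498 (4 byte(s))
  byte[4]=0xC6 cont=1 payload=0x46=70: acc |= 70<<0 -> acc=70 shift=7
  byte[5]=0x4B cont=0 payload=0x4B=75: acc |= 75<<7 -> acc=9670 shift=14 [end]
Varint 2: bytes[4:6] = C6 4B -> value 9670 (2 byte(s))
  byte[6]=0x5E cont=0 payload=0x5E=94: acc |= 94<<0 -> acc=94 shift=7 [end]
Varint 3: bytes[6:7] = 5E -> value 94 (1 byte(s))
  byte[7]=0xF9 cont=1 payload=0x79=121: acc |= 121<<0 -> acc=121 shift=7
  byte[8]=0x54 cont=0 payload=0x54=84: acc |= 84<<7 -> acc=10873 shift=14 [end]
Varint 4: bytes[7:9] = F9 54 -> value 10873 (2 byte(s))

Answer: 153095498 9670 94 10873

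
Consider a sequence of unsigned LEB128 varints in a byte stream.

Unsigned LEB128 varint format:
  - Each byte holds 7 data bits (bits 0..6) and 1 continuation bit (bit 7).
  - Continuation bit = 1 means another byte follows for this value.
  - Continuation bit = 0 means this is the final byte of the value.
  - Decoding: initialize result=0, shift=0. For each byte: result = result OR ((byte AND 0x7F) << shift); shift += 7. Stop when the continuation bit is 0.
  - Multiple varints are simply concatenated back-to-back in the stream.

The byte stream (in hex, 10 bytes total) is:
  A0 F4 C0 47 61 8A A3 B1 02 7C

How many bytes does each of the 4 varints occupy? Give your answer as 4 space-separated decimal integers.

  byte[0]=0xA0 cont=1 payload=0x20=32: acc |= 32<<0 -> acc=32 shift=7
  byte[1]=0xF4 cont=1 payload=0x74=116: acc |= 116<<7 -> acc=14880 shift=14
  byte[2]=0xC0 cont=1 payload=0x40=64: acc |= 64<<14 -> acc=1063456 shift=21
  byte[3]=0x47 cont=0 payload=0x47=71: acc |= 71<<21 -> acc=149961248 shift=28 [end]
Varint 1: bytes[0:4] = A0 F4 C0 47 -> value 149961248 (4 byte(s))
  byte[4]=0x61 cont=0 payload=0x61=97: acc |= 97<<0 -> acc=97 shift=7 [end]
Varint 2: bytes[4:5] = 61 -> value 97 (1 byte(s))
  byte[5]=0x8A cont=1 payload=0x0A=10: acc |= 10<<0 -> acc=10 shift=7
  byte[6]=0xA3 cont=1 payload=0x23=35: acc |= 35<<7 -> acc=4490 shift=14
  byte[7]=0xB1 cont=1 payload=0x31=49: acc |= 49<<14 -> acc=807306 shift=21
  byte[8]=0x02 cont=0 payload=0x02=2: acc |= 2<<21 -> acc=5001610 shift=28 [end]
Varint 3: bytes[5:9] = 8A A3 B1 02 -> value 5001610 (4 byte(s))
  byte[9]=0x7C cont=0 payload=0x7C=124: acc |= 124<<0 -> acc=124 shift=7 [end]
Varint 4: bytes[9:10] = 7C -> value 124 (1 byte(s))

Answer: 4 1 4 1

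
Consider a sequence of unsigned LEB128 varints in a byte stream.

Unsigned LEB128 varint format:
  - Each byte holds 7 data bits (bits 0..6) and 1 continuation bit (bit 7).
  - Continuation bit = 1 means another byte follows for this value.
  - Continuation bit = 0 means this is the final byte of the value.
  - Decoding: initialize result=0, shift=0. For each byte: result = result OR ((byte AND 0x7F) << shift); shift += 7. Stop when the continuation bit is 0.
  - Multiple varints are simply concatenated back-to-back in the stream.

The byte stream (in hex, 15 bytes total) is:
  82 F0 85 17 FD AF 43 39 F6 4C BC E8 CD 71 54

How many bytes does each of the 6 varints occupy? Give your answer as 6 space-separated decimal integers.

Answer: 4 3 1 2 4 1

Derivation:
  byte[0]=0x82 cont=1 payload=0x02=2: acc |= 2<<0 -> acc=2 shift=7
  byte[1]=0xF0 cont=1 payload=0x70=112: acc |= 112<<7 -> acc=14338 shift=14
  byte[2]=0x85 cont=1 payload=0x05=5: acc |= 5<<14 -> acc=96258 shift=21
  byte[3]=0x17 cont=0 payload=0x17=23: acc |= 23<<21 -> acc=48330754 shift=28 [end]
Varint 1: bytes[0:4] = 82 F0 85 17 -> value 48330754 (4 byte(s))
  byte[4]=0xFD cont=1 payload=0x7D=125: acc |= 125<<0 -> acc=125 shift=7
  byte[5]=0xAF cont=1 payload=0x2F=47: acc |= 47<<7 -> acc=6141 shift=14
  byte[6]=0x43 cont=0 payload=0x43=67: acc |= 67<<14 -> acc=1103869 shift=21 [end]
Varint 2: bytes[4:7] = FD AF 43 -> value 1103869 (3 byte(s))
  byte[7]=0x39 cont=0 payload=0x39=57: acc |= 57<<0 -> acc=57 shift=7 [end]
Varint 3: bytes[7:8] = 39 -> value 57 (1 byte(s))
  byte[8]=0xF6 cont=1 payload=0x76=118: acc |= 118<<0 -> acc=118 shift=7
  byte[9]=0x4C cont=0 payload=0x4C=76: acc |= 76<<7 -> acc=9846 shift=14 [end]
Varint 4: bytes[8:10] = F6 4C -> value 9846 (2 byte(s))
  byte[10]=0xBC cont=1 payload=0x3C=60: acc |= 60<<0 -> acc=60 shift=7
  byte[11]=0xE8 cont=1 payload=0x68=104: acc |= 104<<7 -> acc=13372 shift=14
  byte[12]=0xCD cont=1 payload=0x4D=77: acc |= 77<<14 -> acc=1274940 shift=21
  byte[13]=0x71 cont=0 payload=0x71=113: acc |= 113<<21 -> acc=238253116 shift=28 [end]
Varint 5: bytes[10:14] = BC E8 CD 71 -> value 238253116 (4 byte(s))
  byte[14]=0x54 cont=0 payload=0x54=84: acc |= 84<<0 -> acc=84 shift=7 [end]
Varint 6: bytes[14:15] = 54 -> value 84 (1 byte(s))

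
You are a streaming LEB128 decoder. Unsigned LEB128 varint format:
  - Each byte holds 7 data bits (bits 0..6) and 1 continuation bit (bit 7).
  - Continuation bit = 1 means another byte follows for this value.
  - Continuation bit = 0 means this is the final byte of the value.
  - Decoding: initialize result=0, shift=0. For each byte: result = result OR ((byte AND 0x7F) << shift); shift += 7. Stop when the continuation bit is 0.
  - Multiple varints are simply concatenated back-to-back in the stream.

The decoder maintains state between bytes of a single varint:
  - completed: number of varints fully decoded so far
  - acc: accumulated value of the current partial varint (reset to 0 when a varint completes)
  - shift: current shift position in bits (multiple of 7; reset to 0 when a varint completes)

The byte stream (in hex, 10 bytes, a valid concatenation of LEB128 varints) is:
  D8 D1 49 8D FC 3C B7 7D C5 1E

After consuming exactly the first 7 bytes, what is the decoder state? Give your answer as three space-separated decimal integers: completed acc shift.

Answer: 2 55 7

Derivation:
byte[0]=0xD8 cont=1 payload=0x58: acc |= 88<<0 -> completed=0 acc=88 shift=7
byte[1]=0xD1 cont=1 payload=0x51: acc |= 81<<7 -> completed=0 acc=10456 shift=14
byte[2]=0x49 cont=0 payload=0x49: varint #1 complete (value=1206488); reset -> completed=1 acc=0 shift=0
byte[3]=0x8D cont=1 payload=0x0D: acc |= 13<<0 -> completed=1 acc=13 shift=7
byte[4]=0xFC cont=1 payload=0x7C: acc |= 124<<7 -> completed=1 acc=15885 shift=14
byte[5]=0x3C cont=0 payload=0x3C: varint #2 complete (value=998925); reset -> completed=2 acc=0 shift=0
byte[6]=0xB7 cont=1 payload=0x37: acc |= 55<<0 -> completed=2 acc=55 shift=7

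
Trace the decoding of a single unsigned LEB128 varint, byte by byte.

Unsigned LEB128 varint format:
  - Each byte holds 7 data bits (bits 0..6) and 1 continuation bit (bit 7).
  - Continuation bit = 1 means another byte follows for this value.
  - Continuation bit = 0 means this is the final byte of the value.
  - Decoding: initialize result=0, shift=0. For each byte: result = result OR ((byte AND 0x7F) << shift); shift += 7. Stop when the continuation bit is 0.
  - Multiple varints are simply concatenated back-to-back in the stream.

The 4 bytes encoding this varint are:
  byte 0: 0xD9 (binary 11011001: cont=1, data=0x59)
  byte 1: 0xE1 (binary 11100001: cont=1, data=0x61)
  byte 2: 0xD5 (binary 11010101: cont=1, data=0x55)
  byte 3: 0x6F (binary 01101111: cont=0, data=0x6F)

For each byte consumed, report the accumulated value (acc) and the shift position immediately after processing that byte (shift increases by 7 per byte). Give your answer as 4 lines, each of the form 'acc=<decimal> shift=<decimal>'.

Answer: acc=89 shift=7
acc=12505 shift=14
acc=1405145 shift=21
acc=234189017 shift=28

Derivation:
byte 0=0xD9: payload=0x59=89, contrib = 89<<0 = 89; acc -> 89, shift -> 7
byte 1=0xE1: payload=0x61=97, contrib = 97<<7 = 12416; acc -> 12505, shift -> 14
byte 2=0xD5: payload=0x55=85, contrib = 85<<14 = 1392640; acc -> 1405145, shift -> 21
byte 3=0x6F: payload=0x6F=111, contrib = 111<<21 = 232783872; acc -> 234189017, shift -> 28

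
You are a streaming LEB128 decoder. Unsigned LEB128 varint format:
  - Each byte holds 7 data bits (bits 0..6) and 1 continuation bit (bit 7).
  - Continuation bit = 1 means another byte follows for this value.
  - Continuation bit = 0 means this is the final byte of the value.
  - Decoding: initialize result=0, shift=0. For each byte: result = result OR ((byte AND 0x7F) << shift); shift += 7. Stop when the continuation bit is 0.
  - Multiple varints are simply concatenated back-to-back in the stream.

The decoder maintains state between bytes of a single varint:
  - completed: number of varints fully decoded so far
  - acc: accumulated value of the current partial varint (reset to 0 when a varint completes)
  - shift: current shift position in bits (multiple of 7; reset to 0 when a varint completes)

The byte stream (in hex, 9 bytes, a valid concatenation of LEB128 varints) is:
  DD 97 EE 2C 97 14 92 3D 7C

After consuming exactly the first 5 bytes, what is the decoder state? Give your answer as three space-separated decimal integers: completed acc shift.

Answer: 1 23 7

Derivation:
byte[0]=0xDD cont=1 payload=0x5D: acc |= 93<<0 -> completed=0 acc=93 shift=7
byte[1]=0x97 cont=1 payload=0x17: acc |= 23<<7 -> completed=0 acc=3037 shift=14
byte[2]=0xEE cont=1 payload=0x6E: acc |= 110<<14 -> completed=0 acc=1805277 shift=21
byte[3]=0x2C cont=0 payload=0x2C: varint #1 complete (value=94079965); reset -> completed=1 acc=0 shift=0
byte[4]=0x97 cont=1 payload=0x17: acc |= 23<<0 -> completed=1 acc=23 shift=7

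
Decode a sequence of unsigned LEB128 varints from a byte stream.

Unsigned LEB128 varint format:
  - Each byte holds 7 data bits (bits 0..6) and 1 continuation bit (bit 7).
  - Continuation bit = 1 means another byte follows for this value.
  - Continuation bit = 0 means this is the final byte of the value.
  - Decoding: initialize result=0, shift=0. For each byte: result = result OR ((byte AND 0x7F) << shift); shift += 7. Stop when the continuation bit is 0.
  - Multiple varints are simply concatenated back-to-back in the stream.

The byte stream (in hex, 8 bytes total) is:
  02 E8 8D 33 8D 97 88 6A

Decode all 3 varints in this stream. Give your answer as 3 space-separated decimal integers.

Answer: 2 837352 222432141

Derivation:
  byte[0]=0x02 cont=0 payload=0x02=2: acc |= 2<<0 -> acc=2 shift=7 [end]
Varint 1: bytes[0:1] = 02 -> value 2 (1 byte(s))
  byte[1]=0xE8 cont=1 payload=0x68=104: acc |= 104<<0 -> acc=104 shift=7
  byte[2]=0x8D cont=1 payload=0x0D=13: acc |= 13<<7 -> acc=1768 shift=14
  byte[3]=0x33 cont=0 payload=0x33=51: acc |= 51<<14 -> acc=837352 shift=21 [end]
Varint 2: bytes[1:4] = E8 8D 33 -> value 837352 (3 byte(s))
  byte[4]=0x8D cont=1 payload=0x0D=13: acc |= 13<<0 -> acc=13 shift=7
  byte[5]=0x97 cont=1 payload=0x17=23: acc |= 23<<7 -> acc=2957 shift=14
  byte[6]=0x88 cont=1 payload=0x08=8: acc |= 8<<14 -> acc=134029 shift=21
  byte[7]=0x6A cont=0 payload=0x6A=106: acc |= 106<<21 -> acc=222432141 shift=28 [end]
Varint 3: bytes[4:8] = 8D 97 88 6A -> value 222432141 (4 byte(s))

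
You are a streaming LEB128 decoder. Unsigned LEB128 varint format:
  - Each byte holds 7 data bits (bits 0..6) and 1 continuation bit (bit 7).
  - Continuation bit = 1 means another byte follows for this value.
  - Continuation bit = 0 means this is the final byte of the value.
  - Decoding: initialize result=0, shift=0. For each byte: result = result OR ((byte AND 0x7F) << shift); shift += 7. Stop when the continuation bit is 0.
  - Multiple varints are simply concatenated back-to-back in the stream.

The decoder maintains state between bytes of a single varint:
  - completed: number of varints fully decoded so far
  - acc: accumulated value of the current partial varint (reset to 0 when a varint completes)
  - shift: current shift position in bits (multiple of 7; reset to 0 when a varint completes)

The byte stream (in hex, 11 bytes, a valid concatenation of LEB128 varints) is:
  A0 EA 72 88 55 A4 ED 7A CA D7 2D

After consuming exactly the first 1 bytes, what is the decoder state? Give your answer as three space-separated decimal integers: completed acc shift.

Answer: 0 32 7

Derivation:
byte[0]=0xA0 cont=1 payload=0x20: acc |= 32<<0 -> completed=0 acc=32 shift=7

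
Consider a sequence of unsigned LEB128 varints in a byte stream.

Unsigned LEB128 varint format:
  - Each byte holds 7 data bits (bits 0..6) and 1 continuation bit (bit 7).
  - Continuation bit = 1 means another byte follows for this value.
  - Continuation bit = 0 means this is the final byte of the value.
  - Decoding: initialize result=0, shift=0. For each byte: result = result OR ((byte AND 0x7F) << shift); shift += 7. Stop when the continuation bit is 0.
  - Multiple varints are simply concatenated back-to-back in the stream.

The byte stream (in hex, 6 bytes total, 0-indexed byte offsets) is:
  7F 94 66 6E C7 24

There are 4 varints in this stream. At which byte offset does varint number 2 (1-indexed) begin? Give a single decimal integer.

  byte[0]=0x7F cont=0 payload=0x7F=127: acc |= 127<<0 -> acc=127 shift=7 [end]
Varint 1: bytes[0:1] = 7F -> value 127 (1 byte(s))
  byte[1]=0x94 cont=1 payload=0x14=20: acc |= 20<<0 -> acc=20 shift=7
  byte[2]=0x66 cont=0 payload=0x66=102: acc |= 102<<7 -> acc=13076 shift=14 [end]
Varint 2: bytes[1:3] = 94 66 -> value 13076 (2 byte(s))
  byte[3]=0x6E cont=0 payload=0x6E=110: acc |= 110<<0 -> acc=110 shift=7 [end]
Varint 3: bytes[3:4] = 6E -> value 110 (1 byte(s))
  byte[4]=0xC7 cont=1 payload=0x47=71: acc |= 71<<0 -> acc=71 shift=7
  byte[5]=0x24 cont=0 payload=0x24=36: acc |= 36<<7 -> acc=4679 shift=14 [end]
Varint 4: bytes[4:6] = C7 24 -> value 4679 (2 byte(s))

Answer: 1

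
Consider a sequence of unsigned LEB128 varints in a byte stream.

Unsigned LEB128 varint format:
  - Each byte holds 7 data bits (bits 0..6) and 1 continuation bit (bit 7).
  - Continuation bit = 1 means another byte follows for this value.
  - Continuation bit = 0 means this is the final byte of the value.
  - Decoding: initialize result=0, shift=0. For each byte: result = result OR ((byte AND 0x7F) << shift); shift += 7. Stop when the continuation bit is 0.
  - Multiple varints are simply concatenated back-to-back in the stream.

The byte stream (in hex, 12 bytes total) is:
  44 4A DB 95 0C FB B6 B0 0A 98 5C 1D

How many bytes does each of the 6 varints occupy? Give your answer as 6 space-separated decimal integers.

  byte[0]=0x44 cont=0 payload=0x44=68: acc |= 68<<0 -> acc=68 shift=7 [end]
Varint 1: bytes[0:1] = 44 -> value 68 (1 byte(s))
  byte[1]=0x4A cont=0 payload=0x4A=74: acc |= 74<<0 -> acc=74 shift=7 [end]
Varint 2: bytes[1:2] = 4A -> value 74 (1 byte(s))
  byte[2]=0xDB cont=1 payload=0x5B=91: acc |= 91<<0 -> acc=91 shift=7
  byte[3]=0x95 cont=1 payload=0x15=21: acc |= 21<<7 -> acc=2779 shift=14
  byte[4]=0x0C cont=0 payload=0x0C=12: acc |= 12<<14 -> acc=199387 shift=21 [end]
Varint 3: bytes[2:5] = DB 95 0C -> value 199387 (3 byte(s))
  byte[5]=0xFB cont=1 payload=0x7B=123: acc |= 123<<0 -> acc=123 shift=7
  byte[6]=0xB6 cont=1 payload=0x36=54: acc |= 54<<7 -> acc=7035 shift=14
  byte[7]=0xB0 cont=1 payload=0x30=48: acc |= 48<<14 -> acc=793467 shift=21
  byte[8]=0x0A cont=0 payload=0x0A=10: acc |= 10<<21 -> acc=21764987 shift=28 [end]
Varint 4: bytes[5:9] = FB B6 B0 0A -> value 21764987 (4 byte(s))
  byte[9]=0x98 cont=1 payload=0x18=24: acc |= 24<<0 -> acc=24 shift=7
  byte[10]=0x5C cont=0 payload=0x5C=92: acc |= 92<<7 -> acc=11800 shift=14 [end]
Varint 5: bytes[9:11] = 98 5C -> value 11800 (2 byte(s))
  byte[11]=0x1D cont=0 payload=0x1D=29: acc |= 29<<0 -> acc=29 shift=7 [end]
Varint 6: bytes[11:12] = 1D -> value 29 (1 byte(s))

Answer: 1 1 3 4 2 1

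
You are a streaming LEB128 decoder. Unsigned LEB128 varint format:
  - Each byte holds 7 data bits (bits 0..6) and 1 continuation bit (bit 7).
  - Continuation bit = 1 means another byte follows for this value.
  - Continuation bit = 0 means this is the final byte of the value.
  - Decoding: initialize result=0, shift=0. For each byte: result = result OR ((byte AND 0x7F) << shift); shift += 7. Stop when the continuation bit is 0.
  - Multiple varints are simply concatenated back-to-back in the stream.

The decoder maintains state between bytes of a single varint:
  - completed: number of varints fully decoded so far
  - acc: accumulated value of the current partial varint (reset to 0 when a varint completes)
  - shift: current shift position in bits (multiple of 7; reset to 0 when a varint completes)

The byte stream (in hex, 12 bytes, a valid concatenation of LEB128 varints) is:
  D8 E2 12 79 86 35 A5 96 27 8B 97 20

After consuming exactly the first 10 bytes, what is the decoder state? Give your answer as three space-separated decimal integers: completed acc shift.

Answer: 4 11 7

Derivation:
byte[0]=0xD8 cont=1 payload=0x58: acc |= 88<<0 -> completed=0 acc=88 shift=7
byte[1]=0xE2 cont=1 payload=0x62: acc |= 98<<7 -> completed=0 acc=12632 shift=14
byte[2]=0x12 cont=0 payload=0x12: varint #1 complete (value=307544); reset -> completed=1 acc=0 shift=0
byte[3]=0x79 cont=0 payload=0x79: varint #2 complete (value=121); reset -> completed=2 acc=0 shift=0
byte[4]=0x86 cont=1 payload=0x06: acc |= 6<<0 -> completed=2 acc=6 shift=7
byte[5]=0x35 cont=0 payload=0x35: varint #3 complete (value=6790); reset -> completed=3 acc=0 shift=0
byte[6]=0xA5 cont=1 payload=0x25: acc |= 37<<0 -> completed=3 acc=37 shift=7
byte[7]=0x96 cont=1 payload=0x16: acc |= 22<<7 -> completed=3 acc=2853 shift=14
byte[8]=0x27 cont=0 payload=0x27: varint #4 complete (value=641829); reset -> completed=4 acc=0 shift=0
byte[9]=0x8B cont=1 payload=0x0B: acc |= 11<<0 -> completed=4 acc=11 shift=7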